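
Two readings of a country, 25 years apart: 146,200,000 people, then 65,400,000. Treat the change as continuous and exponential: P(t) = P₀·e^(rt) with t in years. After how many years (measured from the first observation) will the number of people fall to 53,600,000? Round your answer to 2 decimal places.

t ≈ 31.18 years

r = ln(65400000/146200000) / 25 ≈ -0.032178 per year
t = ln(53600000/146200000) / r = -1.00343 / -0.032178 ≈ 31.183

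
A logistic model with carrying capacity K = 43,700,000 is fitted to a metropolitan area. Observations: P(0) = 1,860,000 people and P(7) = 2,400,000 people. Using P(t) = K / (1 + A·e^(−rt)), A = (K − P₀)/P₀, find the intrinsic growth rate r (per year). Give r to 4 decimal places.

A = (43700000 − 1860000)/1860000 = 22.49462
2400000 = 43700000/(1 + 22.49462·e^(−r·7)) → e^(−7r) = (18.20833 − 1)/22.49462 = 0.764998
r = −ln(0.764998)/7 = 0.26788/7

r ≈ 0.0383 per year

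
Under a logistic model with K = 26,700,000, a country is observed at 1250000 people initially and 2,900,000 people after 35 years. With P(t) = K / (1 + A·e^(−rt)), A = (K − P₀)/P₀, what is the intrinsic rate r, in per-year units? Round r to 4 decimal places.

A = (26700000 − 1250000)/1250000 = 20.36
2900000 = 26700000/(1 + 20.36·e^(−r·35)) → e^(−35r) = (9.2069 − 1)/20.36 = 0.403089
r = −ln(0.403089)/35 = 0.9086/35

r ≈ 0.0260 per year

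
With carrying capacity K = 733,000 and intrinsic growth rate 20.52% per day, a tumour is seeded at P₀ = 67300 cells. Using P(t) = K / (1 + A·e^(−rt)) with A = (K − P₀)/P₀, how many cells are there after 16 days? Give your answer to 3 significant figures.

≈ 535,000 cells

A = (733000 − 67300)/67300 = 9.89153
P(16) = 733000 / (1 + 9.89153·e^(−0.2052·16)) = 733000 / (1 + 9.89153·0.037508)
= 733000 / 1.37101 ≈ 534641.6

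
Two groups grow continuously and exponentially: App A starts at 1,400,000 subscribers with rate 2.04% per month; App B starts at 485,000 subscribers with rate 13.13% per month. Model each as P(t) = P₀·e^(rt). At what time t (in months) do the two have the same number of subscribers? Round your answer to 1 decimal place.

t ≈ 9.6 months

1400000·e^(0.0204t) = 485000·e^(0.1313t)
1400000/485000 = e^((0.1313 − 0.0204)t) → ln(2.8866) = 0.1109·t
t = 1.06008 / 0.1109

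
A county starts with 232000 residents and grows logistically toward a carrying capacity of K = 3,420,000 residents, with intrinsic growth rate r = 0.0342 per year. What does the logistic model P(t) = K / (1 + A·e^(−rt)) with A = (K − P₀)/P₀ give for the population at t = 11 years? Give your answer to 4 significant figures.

≈ 327,800 residents

A = (3420000 − 232000)/232000 = 13.74138
P(11) = 3420000 / (1 + 13.74138·e^(−0.0342·11)) = 3420000 / (1 + 13.74138·0.686465)
= 3420000 / 10.43298 ≈ 327806.74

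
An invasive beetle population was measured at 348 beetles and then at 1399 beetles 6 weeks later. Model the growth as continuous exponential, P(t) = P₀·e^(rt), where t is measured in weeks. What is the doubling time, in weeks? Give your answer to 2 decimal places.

doubling time ≈ 2.99 weeks

r = ln(1399/348) / 6 = ln(4.02011) / 6 ≈ 0.231885 per week
doubling time = ln 2 / |r| = 0.69315 / 0.231885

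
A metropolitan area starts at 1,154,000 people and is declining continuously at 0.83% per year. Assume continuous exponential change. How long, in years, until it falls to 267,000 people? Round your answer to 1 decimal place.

t ≈ 176.4 years

267000 = 1154000 · e^(-0.0083·t)
t = ln(267000/1154000) / -0.0083 = ln(0.23137) / -0.0083 = -1.46374 / -0.0083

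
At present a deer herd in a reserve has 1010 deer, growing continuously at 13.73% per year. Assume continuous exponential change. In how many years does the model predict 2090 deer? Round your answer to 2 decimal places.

2090 = 1010 · e^(0.1373·t)
t = ln(2090/1010) / 0.1373 = ln(2.06931) / 0.1373 = 0.72721 / 0.1373

t ≈ 5.30 years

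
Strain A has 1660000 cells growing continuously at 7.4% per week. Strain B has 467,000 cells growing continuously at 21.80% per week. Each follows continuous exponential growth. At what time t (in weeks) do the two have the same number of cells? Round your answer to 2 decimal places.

t ≈ 8.81 weeks

1660000·e^(0.074t) = 467000·e^(0.218t)
1660000/467000 = e^((0.218 − 0.074)t) → ln(3.5546) = 0.144·t
t = 1.26824 / 0.144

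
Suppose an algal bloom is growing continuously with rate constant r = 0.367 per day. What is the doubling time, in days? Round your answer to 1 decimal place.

doubling time = ln(2) / |r| = 0.69315 / 0.367

doubling time ≈ 1.9 days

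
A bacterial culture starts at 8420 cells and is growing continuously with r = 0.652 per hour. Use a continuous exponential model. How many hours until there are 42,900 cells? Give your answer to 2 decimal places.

42900 = 8420 · e^(0.652·t)
t = ln(42900/8420) / 0.652 = ln(5.09501) / 0.652 = 1.62826 / 0.652

t ≈ 2.50 hours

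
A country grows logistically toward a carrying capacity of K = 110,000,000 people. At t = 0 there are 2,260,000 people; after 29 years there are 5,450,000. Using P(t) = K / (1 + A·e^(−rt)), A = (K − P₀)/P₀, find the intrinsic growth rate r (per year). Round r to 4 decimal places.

A = (110000000 − 2260000)/2260000 = 47.67257
5450000 = 110000000/(1 + 47.67257·e^(−r·29)) → e^(−29r) = (20.18349 − 1)/47.67257 = 0.402401
r = −ln(0.402401)/29 = 0.91031/29

r ≈ 0.0314 per year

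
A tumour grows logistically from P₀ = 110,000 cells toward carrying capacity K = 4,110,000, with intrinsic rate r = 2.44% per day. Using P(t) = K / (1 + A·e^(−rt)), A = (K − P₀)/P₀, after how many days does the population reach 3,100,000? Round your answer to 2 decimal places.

t ≈ 193.24 days

A = (4110000 − 110000)/110000 = 36.36364
3100000 = 4110000/(1 + 36.36364·e^(−0.0244t)) → 1 + 36.36364·e^(−0.0244t) = 1.32581
e^(−0.0244t) = 0.00896 → t = ln(111.61116)/0.0244 = 4.71502/0.0244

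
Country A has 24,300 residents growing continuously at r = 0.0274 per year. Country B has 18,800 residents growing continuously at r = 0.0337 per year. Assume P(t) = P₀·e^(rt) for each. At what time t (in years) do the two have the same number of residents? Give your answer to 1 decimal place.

t ≈ 40.7 years

24300·e^(0.0274t) = 18800·e^(0.0337t)
24300/18800 = e^((0.0337 − 0.0274)t) → ln(1.29255) = 0.0063·t
t = 0.25662 / 0.0063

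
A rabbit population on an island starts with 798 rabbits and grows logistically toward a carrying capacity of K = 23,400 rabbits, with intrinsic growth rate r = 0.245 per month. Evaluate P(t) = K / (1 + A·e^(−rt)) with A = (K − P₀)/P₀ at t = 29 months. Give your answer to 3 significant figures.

≈ 22,900 rabbits

A = (23400 − 798)/798 = 28.32331
P(29) = 23400 / (1 + 28.32331·e^(−0.245·29)) = 23400 / (1 + 28.32331·0.000821)
= 23400 / 1.02325 ≈ 22868.24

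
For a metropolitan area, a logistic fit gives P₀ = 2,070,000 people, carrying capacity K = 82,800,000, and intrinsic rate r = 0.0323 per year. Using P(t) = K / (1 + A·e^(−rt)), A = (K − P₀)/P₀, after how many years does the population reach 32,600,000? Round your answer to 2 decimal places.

t ≈ 100.06 years

A = (82800000 − 2070000)/2070000 = 39
32600000 = 82800000/(1 + 39·e^(−0.0323t)) → 1 + 39·e^(−0.0323t) = 2.53988
e^(−0.0323t) = 0.039484 → t = ln(25.32669)/0.0323 = 3.23186/0.0323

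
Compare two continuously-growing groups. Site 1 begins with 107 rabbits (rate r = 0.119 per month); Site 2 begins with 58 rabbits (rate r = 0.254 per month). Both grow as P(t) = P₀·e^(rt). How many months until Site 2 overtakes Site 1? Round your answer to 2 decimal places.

107·e^(0.119t) = 58·e^(0.254t)
107/58 = e^((0.254 − 0.119)t) → ln(1.84483) = 0.135·t
t = 0.61239 / 0.135

t ≈ 4.54 months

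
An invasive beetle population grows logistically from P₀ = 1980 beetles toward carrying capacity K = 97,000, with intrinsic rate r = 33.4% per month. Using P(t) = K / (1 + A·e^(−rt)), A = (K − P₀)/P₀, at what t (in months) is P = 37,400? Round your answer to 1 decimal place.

t ≈ 10.2 months

A = (97000 − 1980)/1980 = 47.9899
37400 = 97000/(1 + 47.9899·e^(−0.334t)) → 1 + 47.9899·e^(−0.334t) = 2.59358
e^(−0.334t) = 0.033207 → t = ln(30.11447)/0.334 = 3.40501/0.334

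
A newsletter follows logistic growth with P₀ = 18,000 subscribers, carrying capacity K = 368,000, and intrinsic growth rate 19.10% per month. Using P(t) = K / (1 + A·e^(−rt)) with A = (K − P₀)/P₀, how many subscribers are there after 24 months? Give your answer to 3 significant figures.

≈ 307,000 subscribers

A = (368000 − 18000)/18000 = 19.44444
P(24) = 368000 / (1 + 19.44444·e^(−0.191·24)) = 368000 / (1 + 19.44444·0.010214)
= 368000 / 1.1986 ≈ 307023.65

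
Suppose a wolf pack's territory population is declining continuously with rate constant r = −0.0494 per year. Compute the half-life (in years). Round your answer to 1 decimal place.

half-life = ln(2) / |r| = 0.69315 / 0.0494

half-life ≈ 14.0 years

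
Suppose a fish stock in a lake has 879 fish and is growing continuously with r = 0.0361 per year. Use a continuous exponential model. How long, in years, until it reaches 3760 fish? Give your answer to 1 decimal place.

3760 = 879 · e^(0.0361·t)
t = ln(3760/879) / 0.0361 = ln(4.27759) / 0.0361 = 1.45339 / 0.0361

t ≈ 40.3 years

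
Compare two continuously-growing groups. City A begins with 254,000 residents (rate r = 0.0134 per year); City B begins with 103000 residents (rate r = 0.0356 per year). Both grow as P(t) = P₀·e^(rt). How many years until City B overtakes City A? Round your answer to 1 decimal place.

t ≈ 40.7 years

254000·e^(0.0134t) = 103000·e^(0.0356t)
254000/103000 = e^((0.0356 − 0.0134)t) → ln(2.46602) = 0.0222·t
t = 0.90261 / 0.0222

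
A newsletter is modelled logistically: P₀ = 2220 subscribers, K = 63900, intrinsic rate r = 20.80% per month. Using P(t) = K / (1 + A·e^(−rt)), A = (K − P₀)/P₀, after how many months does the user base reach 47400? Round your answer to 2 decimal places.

t ≈ 21.06 months

A = (63900 − 2220)/2220 = 27.78378
47400 = 63900/(1 + 27.78378·e^(−0.208t)) → 1 + 27.78378·e^(−0.208t) = 1.3481
e^(−0.208t) = 0.012529 → t = ln(79.81523)/0.208 = 4.37971/0.208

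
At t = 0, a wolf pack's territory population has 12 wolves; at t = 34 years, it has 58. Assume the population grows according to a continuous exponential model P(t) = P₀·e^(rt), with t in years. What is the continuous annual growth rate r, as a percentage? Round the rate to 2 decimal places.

r ≈ 4.63% per year

58 = 12 · e^(r·34)
e^(34r) = 58/12 = 4.83333
r = ln(4.83333) / 34 = 1.57554 / 34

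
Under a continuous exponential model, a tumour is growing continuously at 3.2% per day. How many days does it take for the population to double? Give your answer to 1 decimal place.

doubling time ≈ 21.7 days

doubling time = ln(2) / |r| = 0.69315 / 0.032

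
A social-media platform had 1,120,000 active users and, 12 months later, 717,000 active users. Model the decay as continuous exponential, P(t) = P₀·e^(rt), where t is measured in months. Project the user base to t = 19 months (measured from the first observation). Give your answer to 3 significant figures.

≈ 553,000 active users

r = ln(717000/1120000) / 12 ≈ -0.037167 per month
P(19) = 1120000 · e^(-0.037167·19) = 1120000 · 0.49353 ≈ 552749.23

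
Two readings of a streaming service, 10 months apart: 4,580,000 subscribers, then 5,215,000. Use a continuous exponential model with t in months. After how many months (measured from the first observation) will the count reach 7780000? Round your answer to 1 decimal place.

t ≈ 40.8 months

r = ln(5215000/4580000) / 10 ≈ 0.012984 per month
t = ln(7780000/4580000) / r = 0.52986 / 0.012984 ≈ 40.808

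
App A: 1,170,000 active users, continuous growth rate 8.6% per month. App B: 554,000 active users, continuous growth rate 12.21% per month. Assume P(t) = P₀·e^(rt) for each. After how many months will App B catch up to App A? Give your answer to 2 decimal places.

1170000·e^(0.086t) = 554000·e^(0.1221t)
1170000/554000 = e^((0.1221 − 0.086)t) → ln(2.11191) = 0.0361·t
t = 0.74759 / 0.0361

t ≈ 20.71 months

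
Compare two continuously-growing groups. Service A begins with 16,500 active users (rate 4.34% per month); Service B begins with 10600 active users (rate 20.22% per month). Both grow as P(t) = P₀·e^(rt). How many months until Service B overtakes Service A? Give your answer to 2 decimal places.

t ≈ 2.79 months

16500·e^(0.0434t) = 10600·e^(0.2022t)
16500/10600 = e^((0.2022 − 0.0434)t) → ln(1.5566) = 0.1588·t
t = 0.44251 / 0.1588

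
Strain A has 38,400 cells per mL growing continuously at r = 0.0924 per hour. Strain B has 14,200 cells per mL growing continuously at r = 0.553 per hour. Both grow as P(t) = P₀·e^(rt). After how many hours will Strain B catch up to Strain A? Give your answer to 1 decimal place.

38400·e^(0.0924t) = 14200·e^(0.553t)
38400/14200 = e^((0.553 − 0.0924)t) → ln(2.70423) = 0.4606·t
t = 0.99482 / 0.4606

t ≈ 2.2 hours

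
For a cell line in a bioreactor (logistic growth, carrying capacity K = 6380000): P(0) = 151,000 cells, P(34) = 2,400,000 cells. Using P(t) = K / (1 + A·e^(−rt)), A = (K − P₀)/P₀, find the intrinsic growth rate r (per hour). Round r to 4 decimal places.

A = (6380000 − 151000)/151000 = 41.25166
2400000 = 6380000/(1 + 41.25166·e^(−r·34)) → e^(−34r) = (2.65833 − 1)/41.25166 = 0.0402
r = −ln(0.0402)/34 = 3.21388/34

r ≈ 0.0945 per hour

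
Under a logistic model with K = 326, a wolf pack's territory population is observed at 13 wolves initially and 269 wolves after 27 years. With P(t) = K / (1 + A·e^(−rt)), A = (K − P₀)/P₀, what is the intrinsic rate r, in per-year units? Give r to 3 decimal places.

r ≈ 0.175 per year

A = (326 − 13)/13 = 24.07692
269 = 326/(1 + 24.07692·e^(−r·27)) → e^(−27r) = (1.2119 − 1)/24.07692 = 0.008801
r = −ln(0.008801)/27 = 4.73291/27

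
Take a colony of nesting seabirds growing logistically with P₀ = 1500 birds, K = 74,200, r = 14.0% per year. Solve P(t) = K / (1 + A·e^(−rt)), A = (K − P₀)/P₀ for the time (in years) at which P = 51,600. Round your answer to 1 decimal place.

t ≈ 33.6 years

A = (74200 − 1500)/1500 = 48.46667
51600 = 74200/(1 + 48.46667·e^(−0.14t)) → 1 + 48.46667·e^(−0.14t) = 1.43798
e^(−0.14t) = 0.009037 → t = ln(110.65841)/0.14 = 4.70645/0.14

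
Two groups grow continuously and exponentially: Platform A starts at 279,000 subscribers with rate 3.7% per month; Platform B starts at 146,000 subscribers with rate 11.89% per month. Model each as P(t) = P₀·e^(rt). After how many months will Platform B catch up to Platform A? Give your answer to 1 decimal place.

279000·e^(0.037t) = 146000·e^(0.1189t)
279000/146000 = e^((0.1189 − 0.037)t) → ln(1.91096) = 0.0819·t
t = 0.64761 / 0.0819

t ≈ 7.9 months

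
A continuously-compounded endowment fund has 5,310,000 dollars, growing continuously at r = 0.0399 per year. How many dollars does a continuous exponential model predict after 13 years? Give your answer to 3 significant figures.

≈ 8,920,000 dollars

P(13) = 5310000 · e^(0.0399·13) = 5310000 · e^(0.5187)
= 5310000 · 1.67984 ≈ 8919963.33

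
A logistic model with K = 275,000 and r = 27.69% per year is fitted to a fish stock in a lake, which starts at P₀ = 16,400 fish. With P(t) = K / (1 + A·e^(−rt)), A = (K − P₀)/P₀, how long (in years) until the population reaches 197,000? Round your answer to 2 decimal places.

t ≈ 13.31 years

A = (275000 − 16400)/16400 = 15.76829
197000 = 275000/(1 + 15.76829·e^(−0.2769t)) → 1 + 15.76829·e^(−0.2769t) = 1.39594
e^(−0.2769t) = 0.02511 → t = ln(39.82505)/0.2769 = 3.6845/0.2769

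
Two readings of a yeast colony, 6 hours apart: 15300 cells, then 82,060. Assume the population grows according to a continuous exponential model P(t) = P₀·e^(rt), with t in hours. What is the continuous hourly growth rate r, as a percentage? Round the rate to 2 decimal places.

r ≈ 27.99% per hour

82060 = 15300 · e^(r·6)
e^(6r) = 82060/15300 = 5.3634
r = ln(5.3634) / 6 = 1.6796 / 6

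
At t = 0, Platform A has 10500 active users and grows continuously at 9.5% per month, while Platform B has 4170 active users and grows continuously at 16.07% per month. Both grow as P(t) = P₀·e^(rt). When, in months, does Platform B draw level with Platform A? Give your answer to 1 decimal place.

t ≈ 14.1 months

10500·e^(0.095t) = 4170·e^(0.1607t)
10500/4170 = e^((0.1607 − 0.095)t) → ln(2.51799) = 0.0657·t
t = 0.92346 / 0.0657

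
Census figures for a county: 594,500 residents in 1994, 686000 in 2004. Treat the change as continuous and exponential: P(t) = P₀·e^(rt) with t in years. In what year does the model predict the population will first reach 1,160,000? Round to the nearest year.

year 2041

r = ln(686000/594500) / 10 = 0.14316/10 ≈ 0.014316 per year
t = ln(1160000/594500) / r = 0.66845/0.014316 ≈ 46.69 years after 1994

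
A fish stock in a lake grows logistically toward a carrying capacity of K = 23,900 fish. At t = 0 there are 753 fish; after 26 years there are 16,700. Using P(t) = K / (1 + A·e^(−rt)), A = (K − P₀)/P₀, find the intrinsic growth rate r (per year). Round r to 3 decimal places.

A = (23900 − 753)/753 = 30.73971
16700 = 23900/(1 + 30.73971·e^(−r·26)) → e^(−26r) = (1.43114 − 1)/30.73971 = 0.014025
r = −ln(0.014025)/26 = 4.26688/26

r ≈ 0.164 per year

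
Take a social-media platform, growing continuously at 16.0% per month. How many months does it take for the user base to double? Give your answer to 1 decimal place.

doubling time ≈ 4.3 months

doubling time = ln(2) / |r| = 0.69315 / 0.16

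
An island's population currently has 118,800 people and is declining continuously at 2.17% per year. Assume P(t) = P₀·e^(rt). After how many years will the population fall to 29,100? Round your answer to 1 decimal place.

29100 = 118800 · e^(-0.0217·t)
t = ln(29100/118800) / -0.0217 = ln(0.24495) / -0.0217 = -1.4067 / -0.0217

t ≈ 64.8 years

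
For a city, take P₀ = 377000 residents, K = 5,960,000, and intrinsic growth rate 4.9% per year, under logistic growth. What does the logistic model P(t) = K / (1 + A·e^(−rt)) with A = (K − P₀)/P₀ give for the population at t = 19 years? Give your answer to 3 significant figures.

A = (5960000 − 377000)/377000 = 14.80902
P(19) = 5960000 / (1 + 14.80902·e^(−0.049·19)) = 5960000 / (1 + 14.80902·0.394159)
= 5960000 / 6.83711 ≈ 871712.93

≈ 872,000 residents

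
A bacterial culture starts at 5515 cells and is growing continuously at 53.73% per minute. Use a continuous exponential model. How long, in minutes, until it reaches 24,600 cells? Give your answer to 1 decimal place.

24600 = 5515 · e^(0.5373·t)
t = ln(24600/5515) / 0.5373 = ln(4.46056) / 0.5373 = 1.49527 / 0.5373

t ≈ 2.8 minutes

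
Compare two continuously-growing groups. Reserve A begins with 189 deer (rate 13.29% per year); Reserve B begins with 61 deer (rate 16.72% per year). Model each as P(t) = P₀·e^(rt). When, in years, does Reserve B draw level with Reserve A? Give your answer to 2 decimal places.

t ≈ 32.97 years

189·e^(0.1329t) = 61·e^(0.1672t)
189/61 = e^((0.1672 − 0.1329)t) → ln(3.09836) = 0.0343·t
t = 1.13087 / 0.0343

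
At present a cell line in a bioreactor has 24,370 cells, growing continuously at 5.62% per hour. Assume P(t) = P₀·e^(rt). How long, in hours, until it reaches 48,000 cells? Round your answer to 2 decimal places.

t ≈ 12.06 hours

48000 = 24370 · e^(0.0562·t)
t = ln(48000/24370) / 0.0562 = ln(1.96963) / 0.0562 = 0.67785 / 0.0562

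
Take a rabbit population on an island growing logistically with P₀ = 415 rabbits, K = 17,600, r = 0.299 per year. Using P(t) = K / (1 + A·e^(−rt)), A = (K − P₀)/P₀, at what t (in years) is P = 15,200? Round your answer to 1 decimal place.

A = (17600 − 415)/415 = 41.40964
15200 = 17600/(1 + 41.40964·e^(−0.299t)) → 1 + 41.40964·e^(−0.299t) = 1.15789
e^(−0.299t) = 0.003813 → t = ln(262.26104)/0.299 = 5.56934/0.299

t ≈ 18.6 years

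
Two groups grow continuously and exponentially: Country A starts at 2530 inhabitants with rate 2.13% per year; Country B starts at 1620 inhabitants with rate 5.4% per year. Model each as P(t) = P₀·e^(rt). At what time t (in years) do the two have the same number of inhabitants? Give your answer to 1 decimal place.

t ≈ 13.6 years

2530·e^(0.0213t) = 1620·e^(0.054t)
2530/1620 = e^((0.054 − 0.0213)t) → ln(1.56173) = 0.0327·t
t = 0.44579 / 0.0327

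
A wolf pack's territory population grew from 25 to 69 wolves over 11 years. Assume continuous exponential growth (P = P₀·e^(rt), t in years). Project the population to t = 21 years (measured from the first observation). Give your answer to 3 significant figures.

≈ 174 wolves

r = ln(69/25) / 11 ≈ 0.092294 per year
P(21) = 25 · e^(0.092294·21) = 25 · 6.94601 ≈ 173.65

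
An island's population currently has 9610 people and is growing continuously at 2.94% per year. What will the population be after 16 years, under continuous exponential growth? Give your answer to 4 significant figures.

≈ 15,380 people

P(16) = 9610 · e^(0.0294·16) = 9610 · e^(0.4704)
= 9610 · 1.60063 ≈ 15382.1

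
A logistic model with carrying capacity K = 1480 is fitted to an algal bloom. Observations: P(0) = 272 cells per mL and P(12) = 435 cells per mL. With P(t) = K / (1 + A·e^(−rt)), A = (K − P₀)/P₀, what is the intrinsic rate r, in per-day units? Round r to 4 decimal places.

A = (1480 − 272)/272 = 4.44118
435 = 1480/(1 + 4.44118·e^(−r·12)) → e^(−12r) = (3.4023 − 1)/4.44118 = 0.540915
r = −ln(0.540915)/12 = 0.61449/12

r ≈ 0.0512 per day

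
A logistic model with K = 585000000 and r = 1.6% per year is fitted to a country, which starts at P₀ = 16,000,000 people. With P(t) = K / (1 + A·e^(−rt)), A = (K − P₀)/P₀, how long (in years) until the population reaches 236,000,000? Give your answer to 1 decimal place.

t ≈ 198.8 years

A = (585000000 − 16000000)/16000000 = 35.5625
236000000 = 585000000/(1 + 35.5625·e^(−0.016t)) → 1 + 35.5625·e^(−0.016t) = 2.47881
e^(−0.016t) = 0.041584 → t = ln(24.04799)/0.016 = 3.18005/0.016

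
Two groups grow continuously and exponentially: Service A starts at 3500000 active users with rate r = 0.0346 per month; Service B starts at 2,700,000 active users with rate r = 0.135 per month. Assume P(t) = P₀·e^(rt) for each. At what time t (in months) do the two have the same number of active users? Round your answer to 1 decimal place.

3500000·e^(0.0346t) = 2700000·e^(0.135t)
3500000/2700000 = e^((0.135 − 0.0346)t) → ln(1.2963) = 0.1004·t
t = 0.25951 / 0.1004

t ≈ 2.6 months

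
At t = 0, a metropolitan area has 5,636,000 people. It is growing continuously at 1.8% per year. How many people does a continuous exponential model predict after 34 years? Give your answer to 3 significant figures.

P(34) = 5636000 · e^(0.018·34) = 5636000 · e^(0.612)
= 5636000 · 1.84412 ≈ 10393437.47

≈ 10,400,000 people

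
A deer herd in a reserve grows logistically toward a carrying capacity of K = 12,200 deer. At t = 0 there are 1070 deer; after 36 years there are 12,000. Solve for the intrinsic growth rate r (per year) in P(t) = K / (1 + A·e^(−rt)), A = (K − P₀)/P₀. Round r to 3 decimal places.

r ≈ 0.179 per year

A = (12200 − 1070)/1070 = 10.40187
12000 = 12200/(1 + 10.40187·e^(−r·36)) → e^(−36r) = (1.01667 − 1)/10.40187 = 0.001602
r = −ln(0.001602)/36 = 6.43633/36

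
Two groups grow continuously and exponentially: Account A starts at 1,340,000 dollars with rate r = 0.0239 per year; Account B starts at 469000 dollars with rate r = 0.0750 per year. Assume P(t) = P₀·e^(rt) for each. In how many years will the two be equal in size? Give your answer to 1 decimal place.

1340000·e^(0.0239t) = 469000·e^(0.075t)
1340000/469000 = e^((0.075 − 0.0239)t) → ln(2.85714) = 0.0511·t
t = 1.04982 / 0.0511

t ≈ 20.5 years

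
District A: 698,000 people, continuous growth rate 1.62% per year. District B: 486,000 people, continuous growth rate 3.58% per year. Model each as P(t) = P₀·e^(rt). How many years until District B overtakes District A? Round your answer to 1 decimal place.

t ≈ 18.5 years

698000·e^(0.0162t) = 486000·e^(0.0358t)
698000/486000 = e^((0.0358 − 0.0162)t) → ln(1.43621) = 0.0196·t
t = 0.36201 / 0.0196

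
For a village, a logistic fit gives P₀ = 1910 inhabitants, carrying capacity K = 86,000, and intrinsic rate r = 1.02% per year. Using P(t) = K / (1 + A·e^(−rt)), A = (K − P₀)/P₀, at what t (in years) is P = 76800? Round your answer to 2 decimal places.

t ≈ 579.10 years

A = (86000 − 1910)/1910 = 44.02618
76800 = 86000/(1 + 44.02618·e^(−0.0102t)) → 1 + 44.02618·e^(−0.0102t) = 1.11979
e^(−0.0102t) = 0.002721 → t = ln(367.52288)/0.0102 = 5.90679/0.0102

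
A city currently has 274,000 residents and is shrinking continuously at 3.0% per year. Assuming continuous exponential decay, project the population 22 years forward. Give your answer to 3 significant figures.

P(22) = 274000 · e^(-0.03·22) = 274000 · e^(-0.66)
= 274000 · 0.51685 ≈ 141617.27

≈ 142,000 residents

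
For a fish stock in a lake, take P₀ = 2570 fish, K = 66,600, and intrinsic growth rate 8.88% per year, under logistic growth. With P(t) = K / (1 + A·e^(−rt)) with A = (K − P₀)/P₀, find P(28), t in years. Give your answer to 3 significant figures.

≈ 21,700 fish

A = (66600 − 2570)/2570 = 24.9144
P(28) = 66600 / (1 + 24.9144·e^(−0.0888·28)) = 66600 / (1 + 24.9144·0.083209)
= 66600 / 3.0731 ≈ 21671.92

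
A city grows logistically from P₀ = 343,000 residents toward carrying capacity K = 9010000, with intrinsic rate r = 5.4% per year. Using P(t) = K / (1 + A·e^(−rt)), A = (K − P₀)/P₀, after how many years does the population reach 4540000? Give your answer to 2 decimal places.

t ≈ 60.09 years

A = (9010000 − 343000)/343000 = 25.26822
4540000 = 9010000/(1 + 25.26822·e^(−0.054t)) → 1 + 25.26822·e^(−0.054t) = 1.98458
e^(−0.054t) = 0.038965 → t = ln(25.66392)/0.054 = 3.24509/0.054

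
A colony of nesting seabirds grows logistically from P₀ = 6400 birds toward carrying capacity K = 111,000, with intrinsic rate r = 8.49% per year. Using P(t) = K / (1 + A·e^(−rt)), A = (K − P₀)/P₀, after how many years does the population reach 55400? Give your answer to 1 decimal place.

t ≈ 32.9 years

A = (111000 − 6400)/6400 = 16.34375
55400 = 111000/(1 + 16.34375·e^(−0.0849t)) → 1 + 16.34375·e^(−0.0849t) = 2.00361
e^(−0.0849t) = 0.061406 → t = ln(16.28496)/0.0849 = 2.79024/0.0849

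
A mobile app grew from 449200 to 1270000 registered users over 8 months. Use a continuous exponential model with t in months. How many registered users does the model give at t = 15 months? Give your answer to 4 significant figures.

r = ln(1270000/449200) / 8 ≈ 0.129913 per month
P(15) = 449200 · e^(0.129913·15) = 449200 · 7.01952 ≈ 3153168.63

≈ 3,153,000 registered users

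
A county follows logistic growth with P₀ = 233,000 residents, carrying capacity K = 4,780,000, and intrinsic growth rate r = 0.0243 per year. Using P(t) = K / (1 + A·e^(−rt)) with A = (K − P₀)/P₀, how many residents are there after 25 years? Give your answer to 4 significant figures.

A = (4780000 − 233000)/233000 = 19.51502
P(25) = 4780000 / (1 + 19.51502·e^(−0.0243·25)) = 4780000 / (1 + 19.51502·0.544711)
= 4780000 / 11.63005 ≈ 411004.4

≈ 411,000 residents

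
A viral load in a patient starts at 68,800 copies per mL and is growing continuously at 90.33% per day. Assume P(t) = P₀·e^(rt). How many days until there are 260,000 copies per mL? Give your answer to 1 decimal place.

260000 = 68800 · e^(0.9033·t)
t = ln(260000/68800) / 0.9033 = ln(3.77907) / 0.9033 = 1.32948 / 0.9033

t ≈ 1.5 days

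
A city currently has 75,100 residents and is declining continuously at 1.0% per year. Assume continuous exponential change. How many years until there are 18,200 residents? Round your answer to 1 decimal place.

t ≈ 141.7 years

18200 = 75100 · e^(-0.01·t)
t = ln(18200/75100) / -0.01 = ln(0.24234) / -0.01 = -1.4174 / -0.01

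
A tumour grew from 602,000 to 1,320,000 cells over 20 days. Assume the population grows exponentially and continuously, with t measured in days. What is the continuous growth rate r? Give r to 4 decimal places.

1320000 = 602000 · e^(r·20)
e^(20r) = 1320000/602000 = 2.19269
r = ln(2.19269) / 20 = 0.78513 / 20

r ≈ 0.0393 per day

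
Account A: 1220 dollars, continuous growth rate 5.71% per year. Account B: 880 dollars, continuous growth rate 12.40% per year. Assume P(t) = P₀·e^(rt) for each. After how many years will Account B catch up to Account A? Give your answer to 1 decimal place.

t ≈ 4.9 years

1220·e^(0.0571t) = 880·e^(0.124t)
1220/880 = e^((0.124 − 0.0571)t) → ln(1.38636) = 0.0669·t
t = 0.32668 / 0.0669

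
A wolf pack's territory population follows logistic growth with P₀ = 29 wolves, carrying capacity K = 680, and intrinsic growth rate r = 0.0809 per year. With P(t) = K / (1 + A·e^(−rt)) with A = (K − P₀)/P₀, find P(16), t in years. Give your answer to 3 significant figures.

≈ 95.1 wolves

A = (680 − 29)/29 = 22.44828
P(16) = 680 / (1 + 22.44828·e^(−0.0809·16)) = 680 / (1 + 22.44828·0.274062)
= 680 / 7.15223 ≈ 95.08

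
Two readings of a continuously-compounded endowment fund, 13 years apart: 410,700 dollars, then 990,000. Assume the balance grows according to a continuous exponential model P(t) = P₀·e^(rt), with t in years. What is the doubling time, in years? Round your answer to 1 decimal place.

doubling time ≈ 10.2 years

r = ln(990000/410700) / 13 = ln(2.41052) / 13 ≈ 0.06768 per year
doubling time = ln 2 / |r| = 0.69315 / 0.06768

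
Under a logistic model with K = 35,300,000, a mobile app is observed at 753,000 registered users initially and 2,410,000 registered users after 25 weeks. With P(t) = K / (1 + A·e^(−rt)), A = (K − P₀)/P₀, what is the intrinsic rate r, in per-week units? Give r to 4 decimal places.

A = (35300000 − 753000)/753000 = 45.87915
2410000 = 35300000/(1 + 45.87915·e^(−r·25)) → e^(−25r) = (14.6473 − 1)/45.87915 = 0.297462
r = −ln(0.297462)/25 = 1.21247/25

r ≈ 0.0485 per week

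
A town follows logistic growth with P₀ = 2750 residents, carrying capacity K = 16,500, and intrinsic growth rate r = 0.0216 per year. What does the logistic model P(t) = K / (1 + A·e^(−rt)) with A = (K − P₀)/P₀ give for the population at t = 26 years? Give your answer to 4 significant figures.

A = (16500 − 2750)/2750 = 5
P(26) = 16500 / (1 + 5·e^(−0.0216·26)) = 16500 / (1 + 5·0.570296)
= 16500 / 3.85148 ≈ 4284.07

≈ 4,284 residents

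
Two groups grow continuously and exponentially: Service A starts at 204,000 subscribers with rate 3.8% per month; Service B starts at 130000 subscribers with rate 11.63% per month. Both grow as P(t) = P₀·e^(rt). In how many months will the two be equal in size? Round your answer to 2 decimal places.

t ≈ 5.75 months

204000·e^(0.038t) = 130000·e^(0.1163t)
204000/130000 = e^((0.1163 − 0.038)t) → ln(1.56923) = 0.0783·t
t = 0.45059 / 0.0783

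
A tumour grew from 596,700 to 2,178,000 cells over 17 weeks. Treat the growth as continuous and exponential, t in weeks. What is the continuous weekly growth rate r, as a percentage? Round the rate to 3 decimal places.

r ≈ 7.616% per week

2178000 = 596700 · e^(r·17)
e^(17r) = 2178000/596700 = 3.65008
r = ln(3.65008) / 17 = 1.29475 / 17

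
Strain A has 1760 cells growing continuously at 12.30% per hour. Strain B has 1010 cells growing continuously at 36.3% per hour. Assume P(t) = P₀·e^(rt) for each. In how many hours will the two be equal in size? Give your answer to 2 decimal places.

1760·e^(0.123t) = 1010·e^(0.363t)
1760/1010 = e^((0.363 − 0.123)t) → ln(1.74257) = 0.24·t
t = 0.55536 / 0.24

t ≈ 2.31 hours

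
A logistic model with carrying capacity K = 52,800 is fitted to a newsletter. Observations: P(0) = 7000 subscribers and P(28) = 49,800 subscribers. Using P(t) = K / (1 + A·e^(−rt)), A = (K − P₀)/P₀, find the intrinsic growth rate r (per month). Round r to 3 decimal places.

A = (52800 − 7000)/7000 = 6.54286
49800 = 52800/(1 + 6.54286·e^(−r·28)) → e^(−28r) = (1.06024 − 1)/6.54286 = 0.009207
r = −ln(0.009207)/28 = 4.68778/28

r ≈ 0.167 per month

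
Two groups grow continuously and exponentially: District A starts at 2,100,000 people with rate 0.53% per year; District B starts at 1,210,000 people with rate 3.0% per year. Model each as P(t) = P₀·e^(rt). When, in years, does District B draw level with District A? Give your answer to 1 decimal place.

2100000·e^(0.0053t) = 1210000·e^(0.03t)
2100000/1210000 = e^((0.03 − 0.0053)t) → ln(1.73554) = 0.0247·t
t = 0.55132 / 0.0247

t ≈ 22.3 years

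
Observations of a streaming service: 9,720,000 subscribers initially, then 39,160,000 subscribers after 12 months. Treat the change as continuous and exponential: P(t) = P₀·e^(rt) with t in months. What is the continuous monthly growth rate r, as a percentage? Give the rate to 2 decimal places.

39160000 = 9720000 · e^(r·12)
e^(12r) = 39160000/9720000 = 4.02881
r = ln(4.02881) / 12 = 1.39347 / 12

r ≈ 11.61% per month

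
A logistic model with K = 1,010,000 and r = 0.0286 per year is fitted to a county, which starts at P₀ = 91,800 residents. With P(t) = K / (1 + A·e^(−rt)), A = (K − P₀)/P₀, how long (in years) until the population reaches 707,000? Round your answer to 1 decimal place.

t ≈ 110.1 years

A = (1010000 − 91800)/91800 = 10.00218
707000 = 1010000/(1 + 10.00218·e^(−0.0286t)) → 1 + 10.00218·e^(−0.0286t) = 1.42857
e^(−0.0286t) = 0.042848 → t = ln(23.33842)/0.0286 = 3.1501/0.0286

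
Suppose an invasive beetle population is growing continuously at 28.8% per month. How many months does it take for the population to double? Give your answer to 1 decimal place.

doubling time = ln(2) / |r| = 0.69315 / 0.288

doubling time ≈ 2.4 months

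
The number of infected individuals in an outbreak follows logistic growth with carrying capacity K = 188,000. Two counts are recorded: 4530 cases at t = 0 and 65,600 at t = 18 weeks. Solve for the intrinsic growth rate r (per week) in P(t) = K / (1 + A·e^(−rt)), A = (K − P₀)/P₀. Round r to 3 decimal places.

r ≈ 0.171 per week

A = (188000 − 4530)/4530 = 40.5011
65600 = 188000/(1 + 40.5011·e^(−r·18)) → e^(−18r) = (2.86585 − 1)/40.5011 = 0.046069
r = −ln(0.046069)/18 = 3.07761/18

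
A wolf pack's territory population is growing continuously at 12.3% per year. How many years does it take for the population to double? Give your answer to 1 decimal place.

doubling time ≈ 5.6 years

doubling time = ln(2) / |r| = 0.69315 / 0.123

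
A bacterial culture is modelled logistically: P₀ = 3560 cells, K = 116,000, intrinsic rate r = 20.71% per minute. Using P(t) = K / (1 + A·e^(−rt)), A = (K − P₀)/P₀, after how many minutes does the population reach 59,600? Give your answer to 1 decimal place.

A = (116000 − 3560)/3560 = 31.58427
59600 = 116000/(1 + 31.58427·e^(−0.2071t)) → 1 + 31.58427·e^(−0.2071t) = 1.94631
e^(−0.2071t) = 0.029961 → t = ln(33.37628)/0.2071 = 3.50785/0.2071

t ≈ 16.9 minutes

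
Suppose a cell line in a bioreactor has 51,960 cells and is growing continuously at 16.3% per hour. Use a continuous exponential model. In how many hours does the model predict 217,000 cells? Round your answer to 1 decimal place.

217000 = 51960 · e^(0.163·t)
t = ln(217000/51960) / 0.163 = ln(4.17629) / 0.163 = 1.42942 / 0.163

t ≈ 8.8 hours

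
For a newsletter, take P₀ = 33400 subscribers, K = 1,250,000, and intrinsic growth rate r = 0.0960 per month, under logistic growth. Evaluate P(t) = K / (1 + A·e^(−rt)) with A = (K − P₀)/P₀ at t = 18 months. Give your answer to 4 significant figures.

A = (1250000 − 33400)/33400 = 36.42515
P(18) = 1250000 / (1 + 36.42515·e^(−0.096·18)) = 1250000 / (1 + 36.42515·0.177639)
= 1250000 / 7.47054 ≈ 167323.93

≈ 167,300 subscribers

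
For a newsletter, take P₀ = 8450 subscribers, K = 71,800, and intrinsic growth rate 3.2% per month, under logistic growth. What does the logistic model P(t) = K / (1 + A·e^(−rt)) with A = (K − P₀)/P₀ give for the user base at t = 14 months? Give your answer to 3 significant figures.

≈ 12,400 subscribers

A = (71800 − 8450)/8450 = 7.49704
P(14) = 71800 / (1 + 7.49704·e^(−0.032·14)) = 71800 / (1 + 7.49704·0.638905)
= 71800 / 5.78989 ≈ 12400.92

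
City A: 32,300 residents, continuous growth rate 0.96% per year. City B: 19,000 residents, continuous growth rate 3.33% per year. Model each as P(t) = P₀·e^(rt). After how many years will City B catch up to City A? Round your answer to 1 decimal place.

32300·e^(0.0096t) = 19000·e^(0.0333t)
32300/19000 = e^((0.0333 − 0.0096)t) → ln(1.7) = 0.0237·t
t = 0.53063 / 0.0237

t ≈ 22.4 years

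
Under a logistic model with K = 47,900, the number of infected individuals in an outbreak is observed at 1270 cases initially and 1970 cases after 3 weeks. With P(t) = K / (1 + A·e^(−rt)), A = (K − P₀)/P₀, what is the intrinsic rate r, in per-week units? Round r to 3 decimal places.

A = (47900 − 1270)/1270 = 36.71654
1970 = 47900/(1 + 36.71654·e^(−r·3)) → e^(−3r) = (24.31472 − 1)/36.71654 = 0.634992
r = −ln(0.634992)/3 = 0.45414/3

r ≈ 0.151 per week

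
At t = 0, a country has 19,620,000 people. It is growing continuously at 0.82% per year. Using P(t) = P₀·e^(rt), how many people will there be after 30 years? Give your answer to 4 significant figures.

P(30) = 19620000 · e^(0.0082·30) = 19620000 · e^(0.246)
= 19620000 · 1.2789 ≈ 25092009.63

≈ 25,090,000 people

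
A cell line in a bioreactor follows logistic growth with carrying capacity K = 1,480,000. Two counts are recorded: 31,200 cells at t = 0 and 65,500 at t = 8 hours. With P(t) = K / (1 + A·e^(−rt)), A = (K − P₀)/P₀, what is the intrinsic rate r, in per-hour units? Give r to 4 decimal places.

A = (1480000 − 31200)/31200 = 46.4359
65500 = 1480000/(1 + 46.4359·e^(−r·8)) → e^(−8r) = (22.59542 − 1)/46.4359 = 0.465059
r = −ln(0.465059)/8 = 0.76559/8

r ≈ 0.0957 per hour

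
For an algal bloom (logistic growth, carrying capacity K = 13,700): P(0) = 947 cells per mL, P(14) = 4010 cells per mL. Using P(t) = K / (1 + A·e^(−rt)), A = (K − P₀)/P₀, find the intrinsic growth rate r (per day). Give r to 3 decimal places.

r ≈ 0.123 per day

A = (13700 − 947)/947 = 13.46674
4010 = 13700/(1 + 13.46674·e^(−r·14)) → e^(−14r) = (3.41646 − 1)/13.46674 = 0.179439
r = −ln(0.179439)/14 = 1.71792/14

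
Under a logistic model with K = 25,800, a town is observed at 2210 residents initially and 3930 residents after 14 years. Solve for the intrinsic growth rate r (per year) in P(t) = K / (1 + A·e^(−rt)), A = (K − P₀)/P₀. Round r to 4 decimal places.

r ≈ 0.0465 per year

A = (25800 − 2210)/2210 = 10.67421
3930 = 25800/(1 + 10.67421·e^(−r·14)) → e^(−14r) = (6.56489 − 1)/10.67421 = 0.521339
r = −ln(0.521339)/14 = 0.65135/14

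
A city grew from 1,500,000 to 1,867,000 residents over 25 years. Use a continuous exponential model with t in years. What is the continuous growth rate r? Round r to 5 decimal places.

r ≈ 0.00875 per year

1867000 = 1500000 · e^(r·25)
e^(25r) = 1867000/1500000 = 1.24467
r = ln(1.24467) / 25 = 0.21887 / 25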